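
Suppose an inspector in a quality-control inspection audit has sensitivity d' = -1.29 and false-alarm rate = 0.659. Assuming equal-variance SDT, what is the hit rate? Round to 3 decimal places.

hit rate = 0.189

z(false-alarm rate) = z(0.659) = 0.4097
z(H) = z(FA) + d' = 0.4097 + (-1.29) = -0.8803
hit rate = Φ(-0.8803) = 0.1893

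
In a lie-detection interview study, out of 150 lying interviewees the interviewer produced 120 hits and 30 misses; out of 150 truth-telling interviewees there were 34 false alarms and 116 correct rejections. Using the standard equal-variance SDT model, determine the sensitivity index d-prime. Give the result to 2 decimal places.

H = 120/150 = 0.8000
FA = 34/150 = 0.2267
Φ⁻¹(H) = Φ⁻¹(0.8000) = 0.842
Φ⁻¹(FA) = Φ⁻¹(0.2267) = -0.750
d' = z(H) − z(FA) = 0.842 − (-0.750) = 1.592

d-prime = 1.59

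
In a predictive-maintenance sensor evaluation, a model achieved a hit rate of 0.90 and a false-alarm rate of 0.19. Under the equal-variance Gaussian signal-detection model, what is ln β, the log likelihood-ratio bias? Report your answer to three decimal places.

z(0.90) = 1.2816, z(0.19) = -0.8779
ln β = −½·[z(H)² − z(FA)²] = −0.5 × (1.6425 − 0.7707) = -0.4359

ln β = -0.436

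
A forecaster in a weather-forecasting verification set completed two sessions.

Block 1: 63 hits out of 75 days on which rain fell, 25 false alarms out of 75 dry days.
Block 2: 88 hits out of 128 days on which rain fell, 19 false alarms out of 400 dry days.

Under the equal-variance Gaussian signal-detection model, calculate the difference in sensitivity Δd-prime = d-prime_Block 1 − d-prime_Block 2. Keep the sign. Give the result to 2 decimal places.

Block 1: z(0.8400) = 0.994, z(0.3333) = -0.431, d' = 1.425
Block 2: z(0.6875) = 0.489, z(0.0475) = -1.670, d' = 2.159
Δd' = d'_Block 1 − d'_Block 2 = 1.425 − 2.159 = -0.734
Block 2 has the higher sensitivity.

Δd-prime = -0.73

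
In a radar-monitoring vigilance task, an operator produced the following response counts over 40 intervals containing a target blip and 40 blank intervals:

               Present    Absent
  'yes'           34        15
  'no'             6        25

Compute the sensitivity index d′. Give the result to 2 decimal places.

H = 34/40 = 0.8500
FA = 15/40 = 0.3750
Φ⁻¹(H) = 1.0364
Φ⁻¹(FA) = -0.3186
d' = z(H) − z(FA) = 1.0364 − (-0.3186) = 1.3550

d′ = 1.36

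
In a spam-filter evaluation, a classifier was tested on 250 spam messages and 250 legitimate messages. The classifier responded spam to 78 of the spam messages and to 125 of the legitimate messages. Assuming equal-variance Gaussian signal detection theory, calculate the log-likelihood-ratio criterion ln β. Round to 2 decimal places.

ln β = -0.12

H = 78/250 = 0.3120
FA = 125/250 = 0.5000
Φ⁻¹(H) = Φ⁻¹(0.3120) = -0.490
Φ⁻¹(FA) = Φ⁻¹(0.5000) = 0.000
ln β = −½·[z(H)² − z(FA)²] = −0.5 × (0.240 − 0.000) = -0.120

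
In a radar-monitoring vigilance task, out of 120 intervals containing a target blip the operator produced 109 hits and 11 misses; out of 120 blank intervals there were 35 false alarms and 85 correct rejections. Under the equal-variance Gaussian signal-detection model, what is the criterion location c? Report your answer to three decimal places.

H = 109/120 = 0.9083
FA = 35/120 = 0.2917
z(0.9083) = 1.3304, z(0.2917) = -0.5484
c = −½·[z(H) + z(FA)] = −0.5 × (1.3304 + (-0.5484)) = -0.3910

c = -0.391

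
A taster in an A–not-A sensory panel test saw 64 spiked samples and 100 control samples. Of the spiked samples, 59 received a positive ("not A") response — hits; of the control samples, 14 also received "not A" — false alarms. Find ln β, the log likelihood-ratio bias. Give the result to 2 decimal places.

H = 59/64 = 0.9219
FA = 14/100 = 0.1400
z(H) = 1.418
z(FA) = -1.080
ln β = −½·[z(H)² − z(FA)²] = −0.5 × (2.011 − 1.166) = -0.4225

ln β = -0.42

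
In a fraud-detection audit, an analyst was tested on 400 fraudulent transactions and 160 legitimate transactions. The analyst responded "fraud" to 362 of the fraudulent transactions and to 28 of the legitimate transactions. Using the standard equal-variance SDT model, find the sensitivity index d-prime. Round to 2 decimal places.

d-prime = 2.25

H = 362/400 = 0.9050
FA = 28/160 = 0.1750
z(0.9050) = 1.311, z(0.1750) = -0.935
d' = z(H) − z(FA) = 1.311 − (-0.935) = 2.246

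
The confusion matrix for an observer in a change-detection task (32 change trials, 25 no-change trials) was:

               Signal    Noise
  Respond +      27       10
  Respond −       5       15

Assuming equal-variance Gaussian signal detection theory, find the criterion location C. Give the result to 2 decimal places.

C = -0.38

H = 27/32 = 0.8438
FA = 10/25 = 0.4000
z(0.8438) = 1.0102, z(0.4000) = -0.2533
c = −½·[z(H) + z(FA)] = −0.5 × (1.0102 + (-0.2533)) = -0.37845
c < 0: the observer has a liberal response bias.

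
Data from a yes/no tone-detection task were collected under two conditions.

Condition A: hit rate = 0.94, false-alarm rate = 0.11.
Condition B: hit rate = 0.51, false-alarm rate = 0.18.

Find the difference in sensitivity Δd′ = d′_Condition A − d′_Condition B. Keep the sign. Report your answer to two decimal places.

Δd′ = 1.84

Condition A: z(0.94) = 1.555, z(0.11) = -1.227, d' = 2.782
Condition B: z(0.51) = 0.025, z(0.18) = -0.915, d' = 0.940
Δd' = d'_Condition A − d'_Condition B = 2.782 − 0.940 = 1.842
Condition A has the higher sensitivity.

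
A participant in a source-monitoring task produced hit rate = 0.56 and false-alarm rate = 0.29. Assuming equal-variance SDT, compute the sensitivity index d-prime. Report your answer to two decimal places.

z(H) = z(0.56) = 0.1510
z(FA) = z(0.29) = -0.5534
d' = z(H) − z(FA) = 0.1510 − (-0.5534) = 0.7044

d-prime = 0.70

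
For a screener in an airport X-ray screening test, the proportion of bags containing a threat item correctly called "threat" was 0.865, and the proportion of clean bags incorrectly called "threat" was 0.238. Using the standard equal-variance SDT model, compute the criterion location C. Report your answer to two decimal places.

z(H) = z(0.865) = 1.1031
z(FA) = z(0.238) = -0.7128
c = −½·[z(H) + z(FA)] = −0.5 × (1.1031 + (-0.7128)) = -0.19515
c < 0: the screener has a liberal response bias.

C = -0.20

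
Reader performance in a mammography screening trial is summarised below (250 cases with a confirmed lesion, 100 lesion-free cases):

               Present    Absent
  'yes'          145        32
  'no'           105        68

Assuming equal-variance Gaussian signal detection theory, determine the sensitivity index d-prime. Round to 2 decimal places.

H = 145/250 = 0.5800
FA = 32/100 = 0.3200
z(0.5800) = 0.2019, z(0.3200) = -0.4677
d' = z(H) − z(FA) = 0.2019 − (-0.4677) = 0.6696

d-prime = 0.67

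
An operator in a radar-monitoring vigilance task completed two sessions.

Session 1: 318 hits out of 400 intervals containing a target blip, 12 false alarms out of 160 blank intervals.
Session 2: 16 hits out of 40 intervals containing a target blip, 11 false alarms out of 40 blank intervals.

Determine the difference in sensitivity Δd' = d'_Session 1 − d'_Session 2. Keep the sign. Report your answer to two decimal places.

Δd' = 1.92

Session 1: z(0.7950) = 0.824, z(0.0750) = -1.440, d' = 2.264
Session 2: z(0.4000) = -0.253, z(0.2750) = -0.598, d' = 0.345
Δd' = d'_Session 1 − d'_Session 2 = 2.264 − 0.345 = 1.919
Session 1 has the higher sensitivity.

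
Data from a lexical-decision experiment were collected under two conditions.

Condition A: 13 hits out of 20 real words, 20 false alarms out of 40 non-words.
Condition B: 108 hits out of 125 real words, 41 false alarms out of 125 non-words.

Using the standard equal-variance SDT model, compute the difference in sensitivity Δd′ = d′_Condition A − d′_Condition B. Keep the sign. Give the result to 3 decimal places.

Condition A: z(0.6500) = 0.3853, z(0.5000) = 0.0000, d' = 0.3853
Condition B: z(0.8640) = 1.0985, z(0.3280) = -0.4454, d' = 1.5439
Δd' = d'_Condition A − d'_Condition B = 0.3853 − 1.5439 = -1.1586
Condition B has the higher sensitivity.

Δd′ = -1.159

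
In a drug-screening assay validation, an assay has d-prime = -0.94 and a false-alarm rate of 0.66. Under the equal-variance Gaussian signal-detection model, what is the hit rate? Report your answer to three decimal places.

z(false-alarm rate) = z(0.66) = 0.4125
z(H) = z(FA) + d' = 0.4125 + (-0.94) = -0.5275
hit rate = Φ(-0.5275) = 0.2989

hit rate = 0.299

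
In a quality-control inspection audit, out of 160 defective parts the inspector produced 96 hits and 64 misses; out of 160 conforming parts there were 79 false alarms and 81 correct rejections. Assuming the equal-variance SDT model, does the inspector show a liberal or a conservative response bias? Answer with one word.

liberal

z(H) = 0.253, z(FA) = -0.016
c = −½·(z(H) + z(FA)) = -0.1185
c < 0 → liberal criterion (biased toward responding “yes”).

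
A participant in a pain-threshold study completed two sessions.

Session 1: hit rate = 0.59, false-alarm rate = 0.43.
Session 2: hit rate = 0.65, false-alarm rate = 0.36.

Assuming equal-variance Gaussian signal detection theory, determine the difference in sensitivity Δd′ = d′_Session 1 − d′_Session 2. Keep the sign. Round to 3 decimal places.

Session 1: z(0.59) = 0.2275, z(0.43) = -0.1764, d' = 0.4039
Session 2: z(0.65) = 0.3853, z(0.36) = -0.3585, d' = 0.7438
Δd' = d'_Session 1 − d'_Session 2 = 0.4039 − 0.7438 = -0.3399
Session 2 has the higher sensitivity.

Δd′ = -0.340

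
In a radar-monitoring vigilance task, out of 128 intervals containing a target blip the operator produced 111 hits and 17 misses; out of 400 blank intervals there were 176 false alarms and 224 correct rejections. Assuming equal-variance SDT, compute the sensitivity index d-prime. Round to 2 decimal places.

H = 111/128 = 0.8672
FA = 176/400 = 0.4400
z(H) = z(0.8672) = 1.1133
z(FA) = z(0.4400) = -0.1510
d' = z(H) − z(FA) = 1.1133 − (-0.1510) = 1.2643

d-prime = 1.26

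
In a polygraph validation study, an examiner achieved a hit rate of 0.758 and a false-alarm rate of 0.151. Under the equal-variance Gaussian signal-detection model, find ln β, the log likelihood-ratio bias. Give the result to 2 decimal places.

z(H) = 0.700
z(FA) = -1.032
ln β = −½·[z(H)² − z(FA)²] = −0.5 × (0.490 − 1.065) = 0.2875

ln β = 0.29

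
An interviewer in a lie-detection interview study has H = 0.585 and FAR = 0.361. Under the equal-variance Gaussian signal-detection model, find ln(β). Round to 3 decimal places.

ln β = 0.040

z(0.585) = 0.2147, z(0.361) = -0.3558
ln β = −½·[z(H)² − z(FA)²] = −0.5 × (0.0461 − 0.1266) = 0.04025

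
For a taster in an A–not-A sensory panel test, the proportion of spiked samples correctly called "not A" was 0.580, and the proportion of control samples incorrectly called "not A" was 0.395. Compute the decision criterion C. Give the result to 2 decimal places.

Φ⁻¹(H) = Φ⁻¹(0.580) = 0.2019
Φ⁻¹(FA) = Φ⁻¹(0.395) = -0.2663
c = −½·[z(H) + z(FA)] = −0.5 × (0.2019 + (-0.2663)) = 0.0322
c > 0: the taster has a conservative response bias.

C = 0.03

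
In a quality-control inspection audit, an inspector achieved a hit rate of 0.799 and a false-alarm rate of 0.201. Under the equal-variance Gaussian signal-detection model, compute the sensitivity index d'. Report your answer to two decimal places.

z(H) = z(0.799) = 0.8381
z(FA) = z(0.201) = -0.8381
d' = z(H) − z(FA) = 0.8381 − (-0.8381) = 1.6762

d' = 1.68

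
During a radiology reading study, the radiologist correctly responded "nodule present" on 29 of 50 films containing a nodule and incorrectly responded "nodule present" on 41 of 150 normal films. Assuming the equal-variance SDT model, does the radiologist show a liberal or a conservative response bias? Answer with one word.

conservative

z(H) = 0.202, z(FA) = -0.603
c = −½·(z(H) + z(FA)) = 0.2005
c > 0 → conservative criterion (biased toward responding “no”).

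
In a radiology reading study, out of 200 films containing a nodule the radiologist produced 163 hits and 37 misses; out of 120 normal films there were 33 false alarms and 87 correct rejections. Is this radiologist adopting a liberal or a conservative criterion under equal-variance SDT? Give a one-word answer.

liberal

z(H) = 0.896, z(FA) = -0.598
c = −½·(z(H) + z(FA)) = -0.149
c < 0 → liberal criterion (biased toward responding “yes”).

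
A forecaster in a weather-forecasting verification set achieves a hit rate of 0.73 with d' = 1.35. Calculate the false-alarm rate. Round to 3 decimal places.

z(hit rate) = z(0.73) = 0.6128
z(FA) = z(H) − d' = 0.6128 − 1.35 = -0.7372
false-alarm rate = Φ(-0.7372) = 0.2305

false-alarm rate = 0.231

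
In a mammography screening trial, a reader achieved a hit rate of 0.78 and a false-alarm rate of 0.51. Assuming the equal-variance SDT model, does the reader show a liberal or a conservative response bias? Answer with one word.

liberal

z(H) = 0.772, z(FA) = 0.025
c = −½·(z(H) + z(FA)) = -0.3985
c < 0 → liberal criterion (biased toward responding “yes”).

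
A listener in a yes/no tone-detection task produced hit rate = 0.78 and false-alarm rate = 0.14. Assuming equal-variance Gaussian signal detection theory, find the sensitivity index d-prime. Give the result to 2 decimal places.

z(H) = z(0.78) = 0.772
z(FA) = z(0.14) = -1.080
d' = z(H) − z(FA) = 0.772 − (-1.080) = 1.852

d-prime = 1.85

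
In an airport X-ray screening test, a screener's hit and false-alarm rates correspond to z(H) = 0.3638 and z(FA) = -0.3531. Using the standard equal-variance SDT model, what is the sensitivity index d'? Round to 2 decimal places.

d' = 0.72

d' = z(H) − z(FA) = 0.3638 − (-0.3531) = 0.7169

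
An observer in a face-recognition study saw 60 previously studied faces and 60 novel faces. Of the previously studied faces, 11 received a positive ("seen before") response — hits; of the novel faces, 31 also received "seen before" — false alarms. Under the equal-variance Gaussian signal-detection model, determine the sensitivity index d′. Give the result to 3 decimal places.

d′ = -0.945

H = 11/60 = 0.1833
FA = 31/60 = 0.5167
z(H) = z(0.1833) = -0.9029
z(FA) = z(0.5167) = 0.0419
d' = z(H) − z(FA) = -0.9029 − 0.0419 = -0.9448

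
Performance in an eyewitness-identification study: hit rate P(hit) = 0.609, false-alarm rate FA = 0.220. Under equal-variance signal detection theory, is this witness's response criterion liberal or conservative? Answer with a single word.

z(H) = 0.277, z(FA) = -0.772
c = −½·(z(H) + z(FA)) = 0.2475
c > 0 → conservative criterion (biased toward responding “no”).

conservative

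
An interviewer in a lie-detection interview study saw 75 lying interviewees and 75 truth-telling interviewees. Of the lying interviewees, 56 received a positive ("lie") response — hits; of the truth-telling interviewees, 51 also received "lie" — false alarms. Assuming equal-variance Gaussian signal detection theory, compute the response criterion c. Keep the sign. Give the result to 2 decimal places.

c = -0.57

H = 56/75 = 0.7467
FA = 51/75 = 0.6800
z(H) = z(0.7467) = 0.6641
z(FA) = z(0.6800) = 0.4677
c = −½·[z(H) + z(FA)] = −0.5 × (0.6641 + 0.4677) = -0.5659
c < 0: the interviewer has a liberal response bias.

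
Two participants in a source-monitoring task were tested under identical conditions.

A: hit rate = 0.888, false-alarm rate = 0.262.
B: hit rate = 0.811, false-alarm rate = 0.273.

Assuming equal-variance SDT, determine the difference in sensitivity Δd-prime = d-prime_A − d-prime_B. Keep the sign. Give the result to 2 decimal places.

A: z(0.888) = 1.216, z(0.262) = -0.637, d' = 1.853
B: z(0.811) = 0.882, z(0.273) = -0.604, d' = 1.486
Δd' = d'_A − d'_B = 1.853 − 1.486 = 0.367
A has the higher sensitivity.

Δd-prime = 0.37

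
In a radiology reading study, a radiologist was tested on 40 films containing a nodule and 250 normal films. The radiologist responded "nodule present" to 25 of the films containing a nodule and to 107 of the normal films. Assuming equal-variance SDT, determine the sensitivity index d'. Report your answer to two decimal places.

d' = 0.50

H = 25/40 = 0.6250
FA = 107/250 = 0.4280
z(H) = z(0.6250) = 0.319
z(FA) = z(0.4280) = -0.181
d' = z(H) − z(FA) = 0.319 − (-0.181) = 0.500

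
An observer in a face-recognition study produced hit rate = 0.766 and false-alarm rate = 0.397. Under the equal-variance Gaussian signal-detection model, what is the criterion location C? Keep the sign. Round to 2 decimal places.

z(H) = z(0.766) = 0.726
z(FA) = z(0.397) = -0.261
c = −½·[z(H) + z(FA)] = −0.5 × (0.726 + (-0.261)) = -0.2325

C = -0.23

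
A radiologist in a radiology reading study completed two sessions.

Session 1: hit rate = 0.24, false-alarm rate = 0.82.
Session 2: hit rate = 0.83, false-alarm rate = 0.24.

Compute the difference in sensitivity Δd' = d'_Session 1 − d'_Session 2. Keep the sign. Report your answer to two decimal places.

Δd' = -3.28

Session 1: z(0.24) = -0.706, z(0.82) = 0.915, d' = -1.621
Session 2: z(0.83) = 0.954, z(0.24) = -0.706, d' = 1.660
Δd' = d'_Session 1 − d'_Session 2 = -1.621 − 1.660 = -3.281
Session 2 has the higher sensitivity.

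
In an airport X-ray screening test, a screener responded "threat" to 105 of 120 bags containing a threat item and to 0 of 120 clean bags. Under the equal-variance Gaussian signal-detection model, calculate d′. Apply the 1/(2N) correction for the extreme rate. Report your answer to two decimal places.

The false-alarm rate is 0/120 = 0, so apply the 1/(2N) correction: FA → 1/(2·120) = 0.00417.
z(H) = z(0.87500) = 1.150
z(FA) = z(0.00417) = -2.638
d' = 1.150 − (-2.638) = 3.788

d′ = 3.79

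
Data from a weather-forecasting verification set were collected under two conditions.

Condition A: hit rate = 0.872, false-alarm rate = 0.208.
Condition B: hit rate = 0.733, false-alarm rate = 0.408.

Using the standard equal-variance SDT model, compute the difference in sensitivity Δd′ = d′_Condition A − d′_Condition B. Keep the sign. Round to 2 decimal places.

Condition A: z(0.872) = 1.136, z(0.208) = -0.813, d' = 1.949
Condition B: z(0.733) = 0.622, z(0.408) = -0.233, d' = 0.855
Δd' = d'_Condition A − d'_Condition B = 1.949 − 0.855 = 1.094
Condition A has the higher sensitivity.

Δd′ = 1.09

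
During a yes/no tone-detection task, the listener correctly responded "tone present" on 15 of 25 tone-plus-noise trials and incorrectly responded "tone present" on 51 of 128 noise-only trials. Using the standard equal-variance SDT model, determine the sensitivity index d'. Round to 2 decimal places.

d' = 0.51

H = 15/25 = 0.6000
FA = 51/128 = 0.3984
z(0.6000) = 0.253, z(0.3984) = -0.257
d' = z(H) − z(FA) = 0.253 − (-0.257) = 0.510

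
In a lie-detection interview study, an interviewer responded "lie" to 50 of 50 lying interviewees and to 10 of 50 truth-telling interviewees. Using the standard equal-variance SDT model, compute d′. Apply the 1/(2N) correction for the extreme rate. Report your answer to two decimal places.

d′ = 3.17

The hit rate is 50/50 = 1, so apply the 1/(2N) correction: H → 1 − 1/(2·50) = 0.99000.
z(H) = z(0.99000) = 2.326
z(FA) = z(0.20000) = -0.842
d' = 2.326 − (-0.842) = 3.168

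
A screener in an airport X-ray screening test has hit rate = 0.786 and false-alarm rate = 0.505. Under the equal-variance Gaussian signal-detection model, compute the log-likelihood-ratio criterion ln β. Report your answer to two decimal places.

ln β = -0.31

Φ⁻¹(0.786) = 0.793, Φ⁻¹(0.505) = 0.013
ln β = −½·[z(H)² − z(FA)²] = −0.5 × (0.629 − 0.000) = -0.3145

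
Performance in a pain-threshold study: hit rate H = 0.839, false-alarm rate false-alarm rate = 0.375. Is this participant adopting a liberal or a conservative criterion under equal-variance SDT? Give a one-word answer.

liberal

z(H) = 0.990, z(FA) = -0.319
c = −½·(z(H) + z(FA)) = -0.3355
c < 0 → liberal criterion (biased toward responding “yes”).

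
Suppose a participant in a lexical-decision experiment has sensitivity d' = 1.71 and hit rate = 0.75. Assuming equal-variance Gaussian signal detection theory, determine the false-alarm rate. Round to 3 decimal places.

z(hit rate) = z(0.75) = 0.6745
z(FA) = z(H) − d' = 0.6745 − 1.71 = -1.0355
false-alarm rate = Φ(-1.0355) = 0.1502

false-alarm rate = 0.150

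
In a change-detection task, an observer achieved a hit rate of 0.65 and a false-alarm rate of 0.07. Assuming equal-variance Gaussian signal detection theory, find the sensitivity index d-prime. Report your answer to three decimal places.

Φ⁻¹(H) = 0.3853
Φ⁻¹(FA) = -1.4758
d' = z(H) − z(FA) = 0.3853 − (-1.4758) = 1.8611

d-prime = 1.861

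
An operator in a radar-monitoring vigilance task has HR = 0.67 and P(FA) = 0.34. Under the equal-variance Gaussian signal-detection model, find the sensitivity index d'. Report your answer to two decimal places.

z(0.67) = 0.4399, z(0.34) = -0.4125
d' = z(H) − z(FA) = 0.4399 − (-0.4125) = 0.8524

d' = 0.85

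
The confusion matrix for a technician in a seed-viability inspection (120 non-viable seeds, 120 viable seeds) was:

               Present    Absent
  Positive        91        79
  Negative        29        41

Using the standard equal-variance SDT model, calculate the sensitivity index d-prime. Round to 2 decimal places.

H = 91/120 = 0.7583
FA = 79/120 = 0.6583
z(0.7583) = 0.7008, z(0.6583) = 0.4078
d' = z(H) − z(FA) = 0.7008 − 0.4078 = 0.2930

d-prime = 0.29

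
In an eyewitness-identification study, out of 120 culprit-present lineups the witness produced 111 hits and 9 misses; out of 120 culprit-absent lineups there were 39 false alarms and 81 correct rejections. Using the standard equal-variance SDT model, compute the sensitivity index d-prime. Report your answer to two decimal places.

d-prime = 1.89

H = 111/120 = 0.9250
FA = 39/120 = 0.3250
z(H) = z(0.9250) = 1.440
z(FA) = z(0.3250) = -0.454
d' = z(H) − z(FA) = 1.440 − (-0.454) = 1.894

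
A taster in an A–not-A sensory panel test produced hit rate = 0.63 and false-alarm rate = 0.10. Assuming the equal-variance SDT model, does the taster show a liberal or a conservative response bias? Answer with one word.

conservative

z(H) = 0.332, z(FA) = -1.282
c = −½·(z(H) + z(FA)) = 0.475
c > 0 → conservative criterion (biased toward responding “no”).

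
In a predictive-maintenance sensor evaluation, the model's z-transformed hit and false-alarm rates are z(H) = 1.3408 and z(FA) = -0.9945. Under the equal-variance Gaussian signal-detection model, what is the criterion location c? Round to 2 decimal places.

c = −½·[z(H) + z(FA)] = −½·(1.3408 + (-0.9945)) = -0.17315

c = -0.17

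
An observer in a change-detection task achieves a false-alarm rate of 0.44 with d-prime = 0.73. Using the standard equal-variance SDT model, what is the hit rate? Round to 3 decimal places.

hit rate = 0.719

z(false-alarm rate) = z(0.44) = -0.1510
z(H) = z(FA) + d' = -0.1510 + 0.73 = 0.5790
hit rate = Φ(0.5790) = 0.7187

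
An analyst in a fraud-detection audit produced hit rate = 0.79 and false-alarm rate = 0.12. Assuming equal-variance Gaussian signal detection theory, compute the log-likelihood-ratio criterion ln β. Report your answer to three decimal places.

ln β = 0.365

z(H) = 0.8064
z(FA) = -1.1750
ln β = −½·[z(H)² − z(FA)²] = −0.5 × (0.6503 − 1.3806) = 0.36515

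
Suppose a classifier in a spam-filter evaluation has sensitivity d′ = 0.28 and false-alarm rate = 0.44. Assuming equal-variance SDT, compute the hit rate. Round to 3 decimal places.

hit rate = 0.551

z(false-alarm rate) = z(0.44) = -0.1510
z(H) = z(FA) + d' = -0.1510 + 0.28 = 0.1290
hit rate = Φ(0.1290) = 0.5513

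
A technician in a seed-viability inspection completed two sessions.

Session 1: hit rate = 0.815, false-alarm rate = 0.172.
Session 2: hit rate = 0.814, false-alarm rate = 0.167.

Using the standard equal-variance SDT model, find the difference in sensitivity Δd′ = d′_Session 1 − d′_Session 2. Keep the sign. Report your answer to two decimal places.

Δd′ = -0.02

Session 1: z(0.815) = 0.896, z(0.172) = -0.946, d' = 1.842
Session 2: z(0.814) = 0.893, z(0.167) = -0.966, d' = 1.859
Δd' = d'_Session 1 − d'_Session 2 = 1.842 − 1.859 = -0.017
Session 2 has the higher sensitivity.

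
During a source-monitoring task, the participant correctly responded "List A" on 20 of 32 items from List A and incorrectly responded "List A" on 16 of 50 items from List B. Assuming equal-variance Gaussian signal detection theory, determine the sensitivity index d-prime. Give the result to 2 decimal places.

H = 20/32 = 0.6250
FA = 16/50 = 0.3200
z(H) = z(0.6250) = 0.319
z(FA) = z(0.3200) = -0.468
d' = z(H) − z(FA) = 0.319 − (-0.468) = 0.787

d-prime = 0.79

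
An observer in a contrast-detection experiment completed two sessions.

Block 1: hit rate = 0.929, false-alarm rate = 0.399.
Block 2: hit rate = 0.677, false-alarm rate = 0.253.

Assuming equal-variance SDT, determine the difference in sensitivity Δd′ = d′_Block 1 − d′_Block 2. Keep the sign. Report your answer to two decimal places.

Block 1: z(0.929) = 1.468, z(0.399) = -0.256, d' = 1.724
Block 2: z(0.677) = 0.459, z(0.253) = -0.665, d' = 1.124
Δd' = d'_Block 1 − d'_Block 2 = 1.724 − 1.124 = 0.600
Block 1 has the higher sensitivity.

Δd′ = 0.60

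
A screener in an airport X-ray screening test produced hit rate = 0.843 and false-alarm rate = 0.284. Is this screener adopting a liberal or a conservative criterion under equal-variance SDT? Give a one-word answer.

z(H) = 1.007, z(FA) = -0.571
c = −½·(z(H) + z(FA)) = -0.218
c < 0 → liberal criterion (biased toward responding “yes”).

liberal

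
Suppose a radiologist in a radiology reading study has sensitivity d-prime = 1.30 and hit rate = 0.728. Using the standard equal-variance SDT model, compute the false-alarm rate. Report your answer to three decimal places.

z(hit rate) = z(0.728) = 0.6068
z(FA) = z(H) − d' = 0.6068 − 1.30 = -0.6932
false-alarm rate = Φ(-0.6932) = 0.2441

false-alarm rate = 0.244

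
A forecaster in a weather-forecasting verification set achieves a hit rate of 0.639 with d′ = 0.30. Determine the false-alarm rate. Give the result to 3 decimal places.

z(hit rate) = z(0.639) = 0.3558
z(FA) = z(H) − d' = 0.3558 − 0.30 = 0.0558
false-alarm rate = Φ(0.0558) = 0.5222

false-alarm rate = 0.522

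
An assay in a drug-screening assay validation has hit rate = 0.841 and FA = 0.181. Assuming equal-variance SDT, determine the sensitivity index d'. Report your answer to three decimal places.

d' = 1.910

z(0.841) = 0.9986, z(0.181) = -0.9116
d' = z(H) − z(FA) = 0.9986 − (-0.9116) = 1.9102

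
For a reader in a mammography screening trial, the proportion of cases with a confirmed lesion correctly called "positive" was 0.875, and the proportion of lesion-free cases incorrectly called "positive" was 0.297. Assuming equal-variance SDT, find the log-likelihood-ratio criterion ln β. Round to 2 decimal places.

ln β = -0.52

z(H) = z(0.875) = 1.150
z(FA) = z(0.297) = -0.533
ln β = −½·[z(H)² − z(FA)²] = −0.5 × (1.323 − 0.284) = -0.5195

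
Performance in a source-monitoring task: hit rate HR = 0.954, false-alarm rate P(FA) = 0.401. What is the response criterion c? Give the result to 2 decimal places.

c = -0.72

z(H) = 1.6849
z(FA) = -0.2508
c = −½·[z(H) + z(FA)] = −0.5 × (1.6849 + (-0.2508)) = -0.71705
c < 0: the participant has a liberal response bias.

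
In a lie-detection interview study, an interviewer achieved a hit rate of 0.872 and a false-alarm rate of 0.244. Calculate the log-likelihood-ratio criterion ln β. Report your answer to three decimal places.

ln β = -0.405

z(H) = 1.1359
z(FA) = -0.6935
ln β = −½·[z(H)² − z(FA)²] = −0.5 × (1.2903 − 0.4809) = -0.4047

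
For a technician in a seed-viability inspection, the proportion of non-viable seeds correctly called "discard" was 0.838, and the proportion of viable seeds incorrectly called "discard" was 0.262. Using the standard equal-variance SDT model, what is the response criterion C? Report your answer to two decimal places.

C = -0.17

Φ⁻¹(0.838) = 0.986, Φ⁻¹(0.262) = -0.637
c = −½·[z(H) + z(FA)] = −0.5 × (0.986 + (-0.637)) = -0.1745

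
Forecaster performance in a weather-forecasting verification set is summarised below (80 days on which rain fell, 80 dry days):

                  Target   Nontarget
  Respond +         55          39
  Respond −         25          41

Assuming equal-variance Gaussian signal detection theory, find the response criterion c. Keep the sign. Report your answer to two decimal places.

c = -0.23

H = 55/80 = 0.6875
FA = 39/80 = 0.4875
z(0.6875) = 0.4888, z(0.4875) = -0.0313
c = −½·[z(H) + z(FA)] = −0.5 × (0.4888 + (-0.0313)) = -0.22875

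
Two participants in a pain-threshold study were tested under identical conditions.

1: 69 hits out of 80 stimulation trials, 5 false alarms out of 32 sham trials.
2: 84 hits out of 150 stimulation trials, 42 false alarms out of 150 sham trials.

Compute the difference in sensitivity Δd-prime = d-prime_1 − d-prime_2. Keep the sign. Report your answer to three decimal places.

1: z(0.8625) = 1.0916, z(0.1562) = -1.0102, d' = 2.1018
2: z(0.5600) = 0.1510, z(0.2800) = -0.5828, d' = 0.7338
Δd' = d'_1 − d'_2 = 2.1018 − 0.7338 = 1.3680
1 has the higher sensitivity.

Δd-prime = 1.368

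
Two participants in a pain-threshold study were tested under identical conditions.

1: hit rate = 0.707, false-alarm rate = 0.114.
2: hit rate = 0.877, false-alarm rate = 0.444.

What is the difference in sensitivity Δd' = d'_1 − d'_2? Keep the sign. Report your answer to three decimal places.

Δd' = 0.449

1: z(0.707) = 0.5446, z(0.114) = -1.2055, d' = 1.7501
2: z(0.877) = 1.1601, z(0.444) = -0.1408, d' = 1.3009
Δd' = d'_1 − d'_2 = 1.7501 − 1.3009 = 0.4492
1 has the higher sensitivity.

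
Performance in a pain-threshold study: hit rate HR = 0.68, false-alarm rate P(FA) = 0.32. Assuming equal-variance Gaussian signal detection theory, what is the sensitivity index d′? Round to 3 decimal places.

d′ = 0.935

z(H) = z(0.68) = 0.4677
z(FA) = z(0.32) = -0.4677
d' = z(H) − z(FA) = 0.4677 − (-0.4677) = 0.9354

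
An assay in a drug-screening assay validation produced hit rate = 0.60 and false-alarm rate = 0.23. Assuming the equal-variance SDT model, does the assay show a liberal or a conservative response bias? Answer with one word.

conservative

z(H) = 0.253, z(FA) = -0.739
c = −½·(z(H) + z(FA)) = 0.243
c > 0 → conservative criterion (biased toward responding “no”).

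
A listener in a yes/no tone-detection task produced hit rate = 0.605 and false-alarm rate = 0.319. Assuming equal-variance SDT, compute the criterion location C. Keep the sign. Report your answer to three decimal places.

C = 0.102

Φ⁻¹(H) = 0.2663
Φ⁻¹(FA) = -0.4705
c = −½·[z(H) + z(FA)] = −0.5 × (0.2663 + (-0.4705)) = 0.1021
c > 0: the listener has a conservative response bias.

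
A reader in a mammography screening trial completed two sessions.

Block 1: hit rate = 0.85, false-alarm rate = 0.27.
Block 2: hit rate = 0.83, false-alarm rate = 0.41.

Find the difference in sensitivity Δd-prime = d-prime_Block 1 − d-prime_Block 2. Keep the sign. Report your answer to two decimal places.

Δd-prime = 0.47

Block 1: z(0.85) = 1.036, z(0.27) = -0.613, d' = 1.649
Block 2: z(0.83) = 0.954, z(0.41) = -0.228, d' = 1.182
Δd' = d'_Block 1 − d'_Block 2 = 1.649 − 1.182 = 0.467
Block 1 has the higher sensitivity.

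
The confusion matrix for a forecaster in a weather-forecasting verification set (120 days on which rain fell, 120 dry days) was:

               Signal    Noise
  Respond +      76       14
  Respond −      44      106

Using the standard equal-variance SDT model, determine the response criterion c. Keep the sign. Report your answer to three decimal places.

H = 76/120 = 0.6333
FA = 14/120 = 0.1167
z(H) = 0.3406
z(FA) = -1.1916
c = −½·[z(H) + z(FA)] = −0.5 × (0.3406 + (-1.1916)) = 0.4255
c > 0: the forecaster has a conservative response bias.

c = 0.426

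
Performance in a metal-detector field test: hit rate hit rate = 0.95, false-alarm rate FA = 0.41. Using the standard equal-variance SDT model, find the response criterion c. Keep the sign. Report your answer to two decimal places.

Φ⁻¹(0.95) = 1.645, Φ⁻¹(0.41) = -0.228
c = −½·[z(H) + z(FA)] = −0.5 × (1.645 + (-0.228)) = -0.7085
c < 0: the operator has a liberal response bias.

c = -0.71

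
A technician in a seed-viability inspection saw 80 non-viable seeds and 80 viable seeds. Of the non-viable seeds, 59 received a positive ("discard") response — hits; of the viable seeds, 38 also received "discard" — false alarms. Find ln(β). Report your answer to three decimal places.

ln β = -0.200

H = 59/80 = 0.7375
FA = 38/80 = 0.4750
z(H) = 0.6357
z(FA) = -0.0627
ln β = −½·[z(H)² − z(FA)²] = −0.5 × (0.4041 − 0.0039) = -0.2001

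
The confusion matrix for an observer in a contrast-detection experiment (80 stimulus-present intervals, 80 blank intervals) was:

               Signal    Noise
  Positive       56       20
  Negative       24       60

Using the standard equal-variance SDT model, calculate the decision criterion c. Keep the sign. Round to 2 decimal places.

c = 0.08

H = 56/80 = 0.7000
FA = 20/80 = 0.2500
Φ⁻¹(H) = Φ⁻¹(0.7000) = 0.5244
Φ⁻¹(FA) = Φ⁻¹(0.2500) = -0.6745
c = −½·[z(H) + z(FA)] = −0.5 × (0.5244 + (-0.6745)) = 0.07505
c > 0: the observer has a conservative response bias.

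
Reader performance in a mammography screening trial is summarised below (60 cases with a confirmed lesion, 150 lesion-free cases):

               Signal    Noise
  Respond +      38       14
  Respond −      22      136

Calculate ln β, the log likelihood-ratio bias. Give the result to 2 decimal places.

H = 38/60 = 0.6333
FA = 14/150 = 0.0933
Φ⁻¹(0.6333) = 0.341, Φ⁻¹(0.0933) = -1.321
ln β = −½·[z(H)² − z(FA)²] = −0.5 × (0.116 − 1.745) = 0.8145

ln β = 0.81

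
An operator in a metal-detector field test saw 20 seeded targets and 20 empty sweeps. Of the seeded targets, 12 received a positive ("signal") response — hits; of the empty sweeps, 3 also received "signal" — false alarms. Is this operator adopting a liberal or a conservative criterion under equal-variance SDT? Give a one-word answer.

z(H) = 0.253, z(FA) = -1.036
c = −½·(z(H) + z(FA)) = 0.3915
c > 0 → conservative criterion (biased toward responding “no”).

conservative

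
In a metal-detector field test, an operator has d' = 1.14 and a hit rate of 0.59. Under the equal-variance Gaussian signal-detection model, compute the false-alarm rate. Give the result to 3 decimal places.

z(hit rate) = z(0.59) = 0.2275
z(FA) = z(H) − d' = 0.2275 − 1.14 = -0.9125
false-alarm rate = Φ(-0.9125) = 0.1808

false-alarm rate = 0.181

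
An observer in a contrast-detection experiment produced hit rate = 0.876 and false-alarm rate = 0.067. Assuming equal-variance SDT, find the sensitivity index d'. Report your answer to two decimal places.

d' = 2.65

Φ⁻¹(0.876) = 1.1552, Φ⁻¹(0.067) = -1.4985
d' = z(H) − z(FA) = 1.1552 − (-1.4985) = 2.6537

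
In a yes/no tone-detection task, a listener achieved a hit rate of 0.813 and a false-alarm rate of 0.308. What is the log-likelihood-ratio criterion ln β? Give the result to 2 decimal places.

ln β = -0.27

z(0.813) = 0.889, z(0.308) = -0.502
ln β = −½·[z(H)² − z(FA)²] = −0.5 × (0.790 − 0.252) = -0.269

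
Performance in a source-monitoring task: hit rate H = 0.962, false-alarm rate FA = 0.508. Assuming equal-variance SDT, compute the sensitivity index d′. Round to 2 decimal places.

Φ⁻¹(H) = Φ⁻¹(0.962) = 1.774
Φ⁻¹(FA) = Φ⁻¹(0.508) = 0.020
d' = z(H) − z(FA) = 1.774 − 0.020 = 1.754

d′ = 1.75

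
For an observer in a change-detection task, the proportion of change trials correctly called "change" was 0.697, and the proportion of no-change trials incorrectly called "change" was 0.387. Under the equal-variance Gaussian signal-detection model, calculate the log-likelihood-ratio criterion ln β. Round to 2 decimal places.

ln β = -0.09

z(H) = z(0.697) = 0.516
z(FA) = z(0.387) = -0.287
ln β = −½·[z(H)² − z(FA)²] = −0.5 × (0.266 − 0.082) = -0.092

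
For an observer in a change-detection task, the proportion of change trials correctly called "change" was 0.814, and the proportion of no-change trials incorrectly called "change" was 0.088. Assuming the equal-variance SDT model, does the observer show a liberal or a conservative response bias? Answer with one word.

conservative

z(H) = 0.893, z(FA) = -1.353
c = −½·(z(H) + z(FA)) = 0.230
c > 0 → conservative criterion (biased toward responding “no”).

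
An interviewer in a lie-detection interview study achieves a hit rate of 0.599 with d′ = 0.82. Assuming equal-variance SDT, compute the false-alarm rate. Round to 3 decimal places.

z(hit rate) = z(0.599) = 0.2508
z(FA) = z(H) − d' = 0.2508 − 0.82 = -0.5692
false-alarm rate = Φ(-0.5692) = 0.2846

false-alarm rate = 0.285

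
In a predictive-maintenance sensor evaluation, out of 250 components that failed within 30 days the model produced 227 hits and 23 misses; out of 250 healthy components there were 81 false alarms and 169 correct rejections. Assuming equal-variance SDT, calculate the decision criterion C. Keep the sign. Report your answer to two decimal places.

C = -0.44

H = 227/250 = 0.9080
FA = 81/250 = 0.3240
z(H) = z(0.9080) = 1.329
z(FA) = z(0.3240) = -0.457
c = −½·[z(H) + z(FA)] = −0.5 × (1.329 + (-0.457)) = -0.436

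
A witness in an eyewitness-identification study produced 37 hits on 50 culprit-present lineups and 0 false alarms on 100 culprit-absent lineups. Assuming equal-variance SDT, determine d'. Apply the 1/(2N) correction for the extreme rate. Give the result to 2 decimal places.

The false-alarm rate is 0/100 = 0, so apply the 1/(2N) correction: FA → 1/(2·100) = 0.00500.
z(H) = z(0.74000) = 0.643
z(FA) = z(0.00500) = -2.576
d' = 0.643 − (-2.576) = 3.219

d' = 3.22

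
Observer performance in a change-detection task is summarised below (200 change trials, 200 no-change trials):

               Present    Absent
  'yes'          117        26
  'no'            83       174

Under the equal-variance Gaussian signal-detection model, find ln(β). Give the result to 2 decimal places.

H = 117/200 = 0.5850
FA = 26/200 = 0.1300
Φ⁻¹(0.5850) = 0.215, Φ⁻¹(0.1300) = -1.126
ln β = −½·[z(H)² − z(FA)²] = −0.5 × (0.046 − 1.268) = 0.611

ln β = 0.61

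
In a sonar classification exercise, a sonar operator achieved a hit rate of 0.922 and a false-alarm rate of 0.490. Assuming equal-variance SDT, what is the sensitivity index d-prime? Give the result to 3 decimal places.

d-prime = 1.444

z(H) = 1.4187
z(FA) = -0.0251
d' = z(H) − z(FA) = 1.4187 − (-0.0251) = 1.4438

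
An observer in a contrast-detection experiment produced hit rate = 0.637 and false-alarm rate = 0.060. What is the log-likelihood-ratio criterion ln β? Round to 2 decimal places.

Φ⁻¹(H) = Φ⁻¹(0.637) = 0.350
Φ⁻¹(FA) = Φ⁻¹(0.060) = -1.555
ln β = −½·[z(H)² − z(FA)²] = −0.5 × (0.123 − 2.418) = 1.1475

ln β = 1.15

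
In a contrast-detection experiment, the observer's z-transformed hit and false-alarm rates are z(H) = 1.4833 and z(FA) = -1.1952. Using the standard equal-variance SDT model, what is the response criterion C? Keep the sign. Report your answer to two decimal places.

c = −½·[z(H) + z(FA)] = −½·(1.4833 + (-1.1952)) = -0.14405
c < 0: the observer has a liberal response bias.

C = -0.14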